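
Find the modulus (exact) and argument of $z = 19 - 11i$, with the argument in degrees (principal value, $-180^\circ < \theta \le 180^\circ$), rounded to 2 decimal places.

|z| = sqrt(19^2 + (-11)^2) = sqrt(482)
arg(z) = arctan(b/a) = arctan(-11/19) (quadrant-adjusted) = -30.07°


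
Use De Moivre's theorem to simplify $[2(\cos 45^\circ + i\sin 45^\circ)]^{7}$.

By De Moivre: z^n = r^n(cos(nθ) + i sin(nθ))
= 2^7(cos(7*45°) + i sin(7*45°))
= 128(cos 315° + i sin 315°)
= 64*sqrt(2) - 64*sqrt(2)i


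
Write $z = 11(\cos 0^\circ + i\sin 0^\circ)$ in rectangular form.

a = r cos θ = 11 * 1 = 11
b = r sin θ = 11 * 0 = 0
z = 11


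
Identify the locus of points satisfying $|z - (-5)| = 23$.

|z - z0| = r describes a circle centered at z0 with radius r
Here z0 = -5 and r = 23
Locus: Circle centered at (-5, 0) with radius 23


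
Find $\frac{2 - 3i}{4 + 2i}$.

Multiply numerator and denominator by conjugate (4 - 2i):
= (2 - 3i)(4 - 2i) / (4^2 + 2^2)
= (2 - 16i) / 20
Divide through by 2: (1 - 8i) / 10
= 1/10 - (4/5)i


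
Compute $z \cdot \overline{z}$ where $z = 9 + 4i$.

z * conjugate(z) = |z|^2 = a^2 + b^2
= 9^2 + 4^2 = 97


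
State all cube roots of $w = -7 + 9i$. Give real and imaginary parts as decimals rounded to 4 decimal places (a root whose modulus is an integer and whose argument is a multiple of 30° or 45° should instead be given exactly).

|w| = sqrt(130) ≈ 11.401754, arg(w) ≈ 127.874984°
Root modulus = sqrt(130)^(1/3) ≈ 2.250733
Root arguments: θ_k = (arg(w) + 360°k)/3 for k = 0, 1, ..., 2
Compute each root as (root modulus)(cos θ_k + i sin θ_k) using full-precision intermediates, then round to 4 decimal places.
Roots: 1.6561 + 1.5242i, -2.1480 + 0.6721i, 0.4919 - 2.1963i


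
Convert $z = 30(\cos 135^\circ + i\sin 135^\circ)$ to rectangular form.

a = r cos θ = 30 * -sqrt(2)/2 = -15*sqrt(2)
b = r sin θ = 30 * sqrt(2)/2 = 15*sqrt(2)
z = -15*sqrt(2) + 15*sqrt(2)i


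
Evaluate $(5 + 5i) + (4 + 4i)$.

(5 + 4) + (5 + 4)i = 9 + 9i


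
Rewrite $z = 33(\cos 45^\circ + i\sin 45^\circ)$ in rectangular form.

a = r cos θ = 33 * sqrt(2)/2 = 33*sqrt(2)/2
b = r sin θ = 33 * sqrt(2)/2 = 33*sqrt(2)/2
z = 33*sqrt(2)/2 + (33*sqrt(2)/2)i


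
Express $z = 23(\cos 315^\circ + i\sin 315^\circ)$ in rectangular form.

a = r cos θ = 23 * sqrt(2)/2 = 23*sqrt(2)/2
b = r sin θ = 23 * -sqrt(2)/2 = -23*sqrt(2)/2
z = 23*sqrt(2)/2 - (23*sqrt(2)/2)i


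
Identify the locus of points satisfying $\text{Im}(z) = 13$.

Im(z) = y where z = x + yi; the equation y = 13 is satisfied by all points with that y-coordinate
Locus: Horizontal line y = 13


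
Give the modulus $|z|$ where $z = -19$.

|z| = sqrt(a^2 + b^2) = sqrt((-19)^2 + 0^2) = sqrt(361) = 19


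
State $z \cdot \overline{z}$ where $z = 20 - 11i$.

z * conjugate(z) = |z|^2 = a^2 + b^2
= 20^2 + (-11)^2 = 521


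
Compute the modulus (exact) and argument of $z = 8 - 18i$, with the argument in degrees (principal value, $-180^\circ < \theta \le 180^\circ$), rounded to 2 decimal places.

|z| = sqrt(8^2 + (-18)^2) = sqrt(388)
arg(z) = arctan(b/a) = arctan(-18/8) (quadrant-adjusted) = -66.04°


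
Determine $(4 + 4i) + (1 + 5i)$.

(4 + 1) + (4 + 5)i = 5 + 9i


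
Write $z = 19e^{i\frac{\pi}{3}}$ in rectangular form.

a = r cos θ = 19 * 1/2 = 19/2
b = r sin θ = 19 * sqrt(3)/2 = 19*sqrt(3)/2
z = 19/2 + (19*sqrt(3)/2)i


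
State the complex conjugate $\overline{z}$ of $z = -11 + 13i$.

If z = a + bi, then conjugate(z) = a - bi
conjugate(-11 + 13i) = -11 - 13i


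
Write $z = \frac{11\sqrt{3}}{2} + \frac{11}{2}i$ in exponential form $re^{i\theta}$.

r = |z| = sqrt((11*sqrt(3)/2)^2 + (11/2)^2) = sqrt(363/4 + 121/4) = sqrt(121) = 11
θ = arctan(b/a) = arctan(5.5/9.5263) (quadrant-adjusted) = 30° = π/6
z = 11e^(i*π/6)


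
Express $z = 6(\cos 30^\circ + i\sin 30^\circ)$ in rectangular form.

a = r cos θ = 6 * sqrt(3)/2 = 3*sqrt(3)
b = r sin θ = 6 * 1/2 = 3
z = 3*sqrt(3) + 3i


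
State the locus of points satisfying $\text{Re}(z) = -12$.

Re(z) = x where z = x + yi; the equation x = -12 is satisfied by all points with that x-coordinate
Locus: Vertical line x = -12


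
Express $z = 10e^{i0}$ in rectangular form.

a = r cos θ = 10 * 1 = 10
b = r sin θ = 10 * 0 = 0
z = 10


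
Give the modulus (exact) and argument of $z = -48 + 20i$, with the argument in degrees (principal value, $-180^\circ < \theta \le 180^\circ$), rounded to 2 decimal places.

|z| = sqrt((-48)^2 + 20^2) = 52
arg(z) = arctan(b/a) = arctan(20/-48) (quadrant-adjusted) = 157.38°


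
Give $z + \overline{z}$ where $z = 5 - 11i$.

z + conjugate(z) = (a + bi) + (a - bi) = 2a
= 2 * 5 = 10


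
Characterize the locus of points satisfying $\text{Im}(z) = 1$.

Im(z) = y where z = x + yi; the equation y = 1 is satisfied by all points with that y-coordinate
Locus: Horizontal line y = 1


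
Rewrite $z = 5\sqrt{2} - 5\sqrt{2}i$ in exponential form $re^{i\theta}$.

r = |z| = sqrt((5*sqrt(2))^2 + (-5*sqrt(2))^2) = sqrt(50 + 50) = sqrt(100) = 10
θ = arctan(b/a) = arctan(-7.0711/7.0711) (quadrant-adjusted) = -45° = -π/4
z = 10e^(-i*π/4)


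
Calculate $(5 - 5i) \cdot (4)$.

(a1*a2 - b1*b2) + (a1*b2 + b1*a2)i
= (20 - 0) + (0 + (-20))i
= 20 - 20i


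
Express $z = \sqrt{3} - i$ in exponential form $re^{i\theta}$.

r = |z| = sqrt((sqrt(3))^2 + (-1)^2) = sqrt(3 + 1) = sqrt(4) = 2
θ = arctan(b/a) = arctan(-1/1.7321) (quadrant-adjusted) = -30° = -π/6
z = 2e^(-i*π/6)


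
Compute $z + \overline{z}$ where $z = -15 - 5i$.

z + conjugate(z) = (a + bi) + (a - bi) = 2a
= 2 * (-15) = -30


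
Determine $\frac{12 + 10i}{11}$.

Divisor is real, so divide each part by 11:
= 12/11 + (10/11)i


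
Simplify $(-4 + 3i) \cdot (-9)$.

(a1*a2 - b1*b2) + (a1*b2 + b1*a2)i
= (36 - 0) + (0 + (-27))i
= 36 - 27i


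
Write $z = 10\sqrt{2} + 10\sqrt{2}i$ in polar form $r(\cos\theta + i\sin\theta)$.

r = |z| = sqrt(a^2 + b^2) = sqrt((10*sqrt(2))^2 + (10*sqrt(2))^2) = sqrt(200 + 200) = sqrt(400) = 20
θ = arctan(b/a) = arctan(14.1421/14.1421) (quadrant-adjusted) = 45°
z = 20(cos 45° + i sin 45°)


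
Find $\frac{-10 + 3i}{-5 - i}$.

Multiply numerator and denominator by conjugate (-5 + i):
= (-10 + 3i)(-5 + i) / ((-5)^2 + (-1)^2)
= (47 - 25i) / 26
= 47/26 - (25/26)i


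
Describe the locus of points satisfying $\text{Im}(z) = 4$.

Im(z) = y where z = x + yi; the equation y = 4 is satisfied by all points with that y-coordinate
Locus: Horizontal line y = 4


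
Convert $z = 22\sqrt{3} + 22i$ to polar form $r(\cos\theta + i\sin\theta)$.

r = |z| = sqrt(a^2 + b^2) = sqrt((22*sqrt(3))^2 + (22)^2) = sqrt(1452 + 484) = sqrt(1936) = 44
θ = arctan(b/a) = arctan(22/38.1051) (quadrant-adjusted) = 30°
z = 44(cos 30° + i sin 30°)


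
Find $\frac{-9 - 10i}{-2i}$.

Multiply numerator and denominator by conjugate (2i):
= (-9 - 10i)(2i) / (0^2 + (-2)^2)
= (20 - 18i) / 4
Divide through by 2: (10 - 9i) / 2
= 5 - (9/2)i


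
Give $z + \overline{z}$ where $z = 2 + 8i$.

z + conjugate(z) = (a + bi) + (a - bi) = 2a
= 2 * 2 = 4


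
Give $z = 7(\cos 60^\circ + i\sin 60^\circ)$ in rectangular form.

a = r cos θ = 7 * 1/2 = 7/2
b = r sin θ = 7 * sqrt(3)/2 = 7*sqrt(3)/2
z = 7/2 + (7*sqrt(3)/2)i


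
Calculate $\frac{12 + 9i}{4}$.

Divisor is real, so divide each part by 4:
= 3 + (9/4)i


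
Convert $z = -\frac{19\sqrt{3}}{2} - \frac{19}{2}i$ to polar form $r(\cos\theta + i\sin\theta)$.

r = |z| = sqrt(a^2 + b^2) = sqrt((-19*sqrt(3)/2)^2 + (-19/2)^2) = sqrt(1083/4 + 361/4) = sqrt(361) = 19
θ = arctan(b/a) = arctan(-9.5/-16.4545) (quadrant-adjusted) = 210°
z = 19(cos 210° + i sin 210°)


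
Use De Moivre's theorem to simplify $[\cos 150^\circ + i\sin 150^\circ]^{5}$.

By De Moivre: z^n = r^n(cos(nθ) + i sin(nθ))
= 1^5(cos(5*150°) + i sin(5*150°))
= 1(cos 30° + i sin 30°)
= sqrt(3)/2 + (1/2)i


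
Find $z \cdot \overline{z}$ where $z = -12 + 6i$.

z * conjugate(z) = |z|^2 = a^2 + b^2
= (-12)^2 + 6^2 = 180


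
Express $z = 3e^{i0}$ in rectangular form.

a = r cos θ = 3 * 1 = 3
b = r sin θ = 3 * 0 = 0
z = 3


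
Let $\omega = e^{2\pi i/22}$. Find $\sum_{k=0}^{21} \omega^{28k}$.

Let ζ = ω^28 = e^(2πi·28/22). Since 22 ∤ 28, ζ ≠ 1.
Sum = Σ_{k=0}^{21} ζ^k = (ζ^22 - 1)/(ζ - 1) = (ω^{28·22} - 1)/(ζ - 1) = (1 - 1)/(ζ - 1) = 0


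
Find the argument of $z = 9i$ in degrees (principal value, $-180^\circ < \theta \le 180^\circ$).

a = 0 and b > 0, so z lies on the positive imaginary axis: θ = 90°


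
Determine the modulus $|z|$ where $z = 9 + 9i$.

|z| = sqrt(a^2 + b^2) = sqrt(9^2 + 9^2) = sqrt(162) = sqrt(162)


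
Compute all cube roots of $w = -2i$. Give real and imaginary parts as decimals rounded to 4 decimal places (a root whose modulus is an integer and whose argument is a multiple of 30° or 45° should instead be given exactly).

|w| = 2, arg(w) = 270°
Root modulus = 2^(1/3) ≈ 1.259921
Root arguments: θ_k = (270° + 360°k)/3 for k = 0, 1, ..., 2
Compute each root as (root modulus)(cos θ_k + i sin θ_k) using full-precision intermediates, then round to 4 decimal places.
Roots: 1.2599i, -1.0911 - 0.6300i, 1.0911 - 0.6300i


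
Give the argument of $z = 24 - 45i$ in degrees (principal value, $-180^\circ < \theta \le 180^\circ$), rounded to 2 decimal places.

θ = arctan(b/a) = arctan(-45/24) (quadrant-adjusted) = -61.93°


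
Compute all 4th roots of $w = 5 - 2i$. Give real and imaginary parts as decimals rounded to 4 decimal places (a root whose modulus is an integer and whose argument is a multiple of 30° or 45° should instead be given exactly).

|w| = sqrt(29) ≈ 5.385165, arg(w) ≈ 338.198591°
Root modulus = sqrt(29)^(1/4) ≈ 1.523350
Root arguments: θ_k = (arg(w) + 360°k)/4 for k = 0, 1, ..., 3
Compute each root as (root modulus)(cos θ_k + i sin θ_k) using full-precision intermediates, then round to 4 decimal places.
Roots: 0.1447 + 1.5165i, -1.5165 + 0.1447i, -0.1447 - 1.5165i, 1.5165 - 0.1447i


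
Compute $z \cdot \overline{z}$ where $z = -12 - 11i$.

z * conjugate(z) = |z|^2 = a^2 + b^2
= (-12)^2 + (-11)^2 = 265


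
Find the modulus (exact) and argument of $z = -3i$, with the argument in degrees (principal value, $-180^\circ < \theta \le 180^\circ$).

|z| = sqrt(0^2 + (-3)^2) = 3
a = 0 and b < 0, so z lies on the negative imaginary axis: arg(z) = -90°


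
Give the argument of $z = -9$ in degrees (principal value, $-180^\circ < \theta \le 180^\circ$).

b = 0 and a < 0, so z lies on the negative real axis: θ = 180°


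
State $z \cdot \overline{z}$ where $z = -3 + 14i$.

z * conjugate(z) = |z|^2 = a^2 + b^2
= (-3)^2 + 14^2 = 205


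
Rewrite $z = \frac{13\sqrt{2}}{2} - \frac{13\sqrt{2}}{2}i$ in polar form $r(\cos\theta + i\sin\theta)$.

r = |z| = sqrt(a^2 + b^2) = sqrt((13*sqrt(2)/2)^2 + (-13*sqrt(2)/2)^2) = sqrt(169/2 + 169/2) = sqrt(169) = 13
θ = arctan(b/a) = arctan(-9.1924/9.1924) (quadrant-adjusted) = 315°
z = 13(cos 315° + i sin 315°)


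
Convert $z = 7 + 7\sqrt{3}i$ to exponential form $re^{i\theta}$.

r = |z| = sqrt((7)^2 + (7*sqrt(3))^2) = sqrt(49 + 147) = sqrt(196) = 14
θ = arctan(b/a) = arctan(12.1244/7) (quadrant-adjusted) = 60° = π/3
z = 14e^(i*π/3)


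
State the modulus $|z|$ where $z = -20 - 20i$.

|z| = sqrt(a^2 + b^2) = sqrt((-20)^2 + (-20)^2) = sqrt(800) = sqrt(800)


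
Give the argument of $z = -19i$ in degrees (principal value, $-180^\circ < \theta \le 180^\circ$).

a = 0 and b < 0, so z lies on the negative imaginary axis: θ = -90°


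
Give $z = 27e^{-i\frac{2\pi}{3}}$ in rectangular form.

a = r cos θ = 27 * -1/2 = -27/2
b = r sin θ = 27 * -sqrt(3)/2 = -27*sqrt(3)/2
z = -27/2 - (27*sqrt(3)/2)i


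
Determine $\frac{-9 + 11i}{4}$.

Divisor is real, so divide each part by 4:
= -9/4 + (11/4)i


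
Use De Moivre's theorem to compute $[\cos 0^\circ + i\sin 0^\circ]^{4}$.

By De Moivre: z^n = r^n(cos(nθ) + i sin(nθ))
= 1^4(cos(4*0°) + i sin(4*0°))
= 1(cos 0° + i sin 0°)
= 1


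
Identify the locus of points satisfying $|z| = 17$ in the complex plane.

|z| = 17 means sqrt(x^2 + y^2) = 17
This is a circle of radius 17 centered at the origin


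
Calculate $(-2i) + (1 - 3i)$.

(0 + 1) + (-2 + (-3))i = 1 - 5i


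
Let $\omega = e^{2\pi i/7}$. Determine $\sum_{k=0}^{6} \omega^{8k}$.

Let ζ = ω^8 = e^(2πi·8/7). Since 7 ∤ 8, ζ ≠ 1.
Sum = Σ_{k=0}^{6} ζ^k = (ζ^7 - 1)/(ζ - 1) = (ω^{8·7} - 1)/(ζ - 1) = (1 - 1)/(ζ - 1) = 0


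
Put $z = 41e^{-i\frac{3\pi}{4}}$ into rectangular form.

a = r cos θ = 41 * -sqrt(2)/2 = -41*sqrt(2)/2
b = r sin θ = 41 * -sqrt(2)/2 = -41*sqrt(2)/2
z = -41*sqrt(2)/2 - (41*sqrt(2)/2)i


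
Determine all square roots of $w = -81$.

|w| = 81, arg(w) = 180°
Root modulus = 81^(1/2) = 9
Root arguments: θ_k = (180° + 360°k)/2 for k = 0, 1, ..., 1
Roots: 9i, -9i


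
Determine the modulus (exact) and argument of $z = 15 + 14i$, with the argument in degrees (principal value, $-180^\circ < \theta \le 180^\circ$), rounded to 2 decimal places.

|z| = sqrt(15^2 + 14^2) = sqrt(421)
arg(z) = arctan(b/a) = arctan(14/15) (quadrant-adjusted) = 43.03°


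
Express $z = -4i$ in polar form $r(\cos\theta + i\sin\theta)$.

r = |z| = sqrt(a^2 + b^2) = sqrt((0)^2 + (-4)^2) = sqrt(0 + 16) = sqrt(16) = 4
a = 0 and b < 0, so z lies on the negative imaginary axis: θ = 270°
z = 4(cos 270° + i sin 270°)


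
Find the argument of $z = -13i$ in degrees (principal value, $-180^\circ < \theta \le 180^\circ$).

a = 0 and b < 0, so z lies on the negative imaginary axis: θ = -90°


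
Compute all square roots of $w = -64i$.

|w| = 64, arg(w) = 270°
Root modulus = 64^(1/2) = 8
Root arguments: θ_k = (270° + 360°k)/2 for k = 0, 1, ..., 1
Roots: -4*sqrt(2) + 4*sqrt(2)i, 4*sqrt(2) - 4*sqrt(2)i


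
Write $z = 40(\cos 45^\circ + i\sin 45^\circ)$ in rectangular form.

a = r cos θ = 40 * sqrt(2)/2 = 20*sqrt(2)
b = r sin θ = 40 * sqrt(2)/2 = 20*sqrt(2)
z = 20*sqrt(2) + 20*sqrt(2)i


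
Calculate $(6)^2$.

(a + bi)^2 = a^2 - b^2 + 2abi
= 6^2 - 0^2 + 2*6*0i
= 36


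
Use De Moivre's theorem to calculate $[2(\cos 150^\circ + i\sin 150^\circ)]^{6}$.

By De Moivre: z^n = r^n(cos(nθ) + i sin(nθ))
= 2^6(cos(6*150°) + i sin(6*150°))
= 64(cos 180° + i sin 180°)
= -64


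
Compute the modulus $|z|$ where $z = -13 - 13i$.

|z| = sqrt(a^2 + b^2) = sqrt((-13)^2 + (-13)^2) = sqrt(338) = sqrt(338)


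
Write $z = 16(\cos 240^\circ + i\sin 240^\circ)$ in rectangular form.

a = r cos θ = 16 * -1/2 = -8
b = r sin θ = 16 * -sqrt(3)/2 = -8*sqrt(3)
z = -8 - 8*sqrt(3)i


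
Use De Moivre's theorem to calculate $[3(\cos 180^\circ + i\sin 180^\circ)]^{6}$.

By De Moivre: z^n = r^n(cos(nθ) + i sin(nθ))
= 3^6(cos(6*180°) + i sin(6*180°))
= 729(cos 0° + i sin 0°)
= 729


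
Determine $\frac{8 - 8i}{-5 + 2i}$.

Multiply numerator and denominator by conjugate (-5 - 2i):
= (8 - 8i)(-5 - 2i) / ((-5)^2 + 2^2)
= (-56 + 24i) / 29
= -56/29 + (24/29)i


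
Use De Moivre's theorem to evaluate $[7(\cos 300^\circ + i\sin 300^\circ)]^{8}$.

By De Moivre: z^n = r^n(cos(nθ) + i sin(nθ))
= 7^8(cos(8*300°) + i sin(8*300°))
= 5764801(cos 240° + i sin 240°)
= -5764801/2 - (5764801*sqrt(3)/2)i


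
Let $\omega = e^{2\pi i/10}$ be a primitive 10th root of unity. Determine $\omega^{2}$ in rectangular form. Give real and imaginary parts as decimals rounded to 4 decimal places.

ω^2 = e^(2πi·2/10) = e^(i·2π/5)
= cos(2π/5) + i sin(2π/5)
= 0.3090 + 0.9511i


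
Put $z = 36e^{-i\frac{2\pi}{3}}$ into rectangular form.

a = r cos θ = 36 * -1/2 = -18
b = r sin θ = 36 * -sqrt(3)/2 = -18*sqrt(3)
z = -18 - 18*sqrt(3)i


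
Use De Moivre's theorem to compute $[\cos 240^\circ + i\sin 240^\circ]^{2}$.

By De Moivre: z^n = r^n(cos(nθ) + i sin(nθ))
= 1^2(cos(2*240°) + i sin(2*240°))
= 1(cos 120° + i sin 120°)
= -1/2 + (sqrt(3)/2)i


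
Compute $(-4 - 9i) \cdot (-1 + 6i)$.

(a1*a2 - b1*b2) + (a1*b2 + b1*a2)i
= (4 - (-54)) + (-24 + 9)i
= 58 - 15i


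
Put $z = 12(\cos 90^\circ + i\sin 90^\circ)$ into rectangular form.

a = r cos θ = 12 * 0 = 0
b = r sin θ = 12 * 1 = 12
z = 12i


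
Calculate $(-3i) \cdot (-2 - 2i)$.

(a1*a2 - b1*b2) + (a1*b2 + b1*a2)i
= (0 - 6) + (0 + 6)i
= -6 + 6i


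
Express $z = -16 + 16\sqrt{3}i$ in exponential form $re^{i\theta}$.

r = |z| = sqrt((-16)^2 + (16*sqrt(3))^2) = sqrt(256 + 768) = sqrt(1024) = 32
θ = arctan(b/a) = arctan(27.7128/-16) (quadrant-adjusted) = 120° = 2π/3
z = 32e^(i*2π/3)


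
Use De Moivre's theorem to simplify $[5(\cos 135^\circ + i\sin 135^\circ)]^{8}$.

By De Moivre: z^n = r^n(cos(nθ) + i sin(nθ))
= 5^8(cos(8*135°) + i sin(8*135°))
= 390625(cos 0° + i sin 0°)
= 390625


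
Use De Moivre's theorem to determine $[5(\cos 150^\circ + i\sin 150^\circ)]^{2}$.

By De Moivre: z^n = r^n(cos(nθ) + i sin(nθ))
= 5^2(cos(2*150°) + i sin(2*150°))
= 25(cos 300° + i sin 300°)
= 25/2 - (25*sqrt(3)/2)i


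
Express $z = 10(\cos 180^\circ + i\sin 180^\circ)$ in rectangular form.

a = r cos θ = 10 * -1 = -10
b = r sin θ = 10 * 0 = 0
z = -10


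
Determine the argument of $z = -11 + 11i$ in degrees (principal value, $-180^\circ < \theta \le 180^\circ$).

θ = arctan(b/a) = arctan(11/-11) (quadrant-adjusted) = 135°


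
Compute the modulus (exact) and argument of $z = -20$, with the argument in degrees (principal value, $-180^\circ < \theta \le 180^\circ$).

|z| = sqrt((-20)^2 + 0^2) = 20
b = 0 and a < 0, so z lies on the negative real axis: arg(z) = 180°


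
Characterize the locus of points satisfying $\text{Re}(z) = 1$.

Re(z) = x where z = x + yi; the equation x = 1 is satisfied by all points with that x-coordinate
Locus: Vertical line x = 1


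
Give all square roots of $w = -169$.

|w| = 169, arg(w) = 180°
Root modulus = 169^(1/2) = 13
Root arguments: θ_k = (180° + 360°k)/2 for k = 0, 1, ..., 1
Roots: 13i, -13i


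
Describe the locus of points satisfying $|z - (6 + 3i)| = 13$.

|z - z0| = r describes a circle centered at z0 with radius r
Here z0 = 6 + 3i and r = 13
Locus: Circle centered at (6, 3) with radius 13


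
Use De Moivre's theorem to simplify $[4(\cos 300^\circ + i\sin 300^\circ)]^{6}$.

By De Moivre: z^n = r^n(cos(nθ) + i sin(nθ))
= 4^6(cos(6*300°) + i sin(6*300°))
= 4096(cos 0° + i sin 0°)
= 4096


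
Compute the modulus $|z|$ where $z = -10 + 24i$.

|z| = sqrt(a^2 + b^2) = sqrt((-10)^2 + 24^2) = sqrt(676) = 26


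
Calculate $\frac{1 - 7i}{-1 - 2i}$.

Multiply numerator and denominator by conjugate (-1 + 2i):
= (1 - 7i)(-1 + 2i) / ((-1)^2 + (-2)^2)
= (13 + 9i) / 5
= 13/5 + (9/5)i


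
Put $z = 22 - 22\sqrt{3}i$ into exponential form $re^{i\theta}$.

r = |z| = sqrt((22)^2 + (-22*sqrt(3))^2) = sqrt(484 + 1452) = sqrt(1936) = 44
θ = arctan(b/a) = arctan(-38.1051/22) (quadrant-adjusted) = -60° = -π/3
z = 44e^(-i*π/3)


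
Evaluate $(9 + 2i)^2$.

(a + bi)^2 = a^2 - b^2 + 2abi
= 9^2 - 2^2 + 2*9*2i
= 77 + 36i


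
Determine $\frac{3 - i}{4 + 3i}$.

Multiply numerator and denominator by conjugate (4 - 3i):
= (3 - i)(4 - 3i) / (4^2 + 3^2)
= (9 - 13i) / 25
= 9/25 - (13/25)i


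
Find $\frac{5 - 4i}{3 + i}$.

Multiply numerator and denominator by conjugate (3 - i):
= (5 - 4i)(3 - i) / (3^2 + 1^2)
= (11 - 17i) / 10
= 11/10 - (17/10)i


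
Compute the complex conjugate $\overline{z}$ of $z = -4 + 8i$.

If z = a + bi, then conjugate(z) = a - bi
conjugate(-4 + 8i) = -4 - 8i


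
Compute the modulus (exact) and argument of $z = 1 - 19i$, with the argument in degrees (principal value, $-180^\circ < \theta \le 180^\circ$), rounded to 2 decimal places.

|z| = sqrt(1^2 + (-19)^2) = sqrt(362)
arg(z) = arctan(b/a) = arctan(-19/1) (quadrant-adjusted) = -86.99°


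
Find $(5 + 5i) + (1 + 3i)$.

(5 + 1) + (5 + 3)i = 6 + 8i


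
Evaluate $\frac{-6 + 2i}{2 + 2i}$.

Multiply numerator and denominator by conjugate (2 - 2i):
= (-6 + 2i)(2 - 2i) / (2^2 + 2^2)
= (-8 + 16i) / 8
= -1 + 2i


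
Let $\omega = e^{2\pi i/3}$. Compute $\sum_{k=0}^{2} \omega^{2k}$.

Let ζ = ω^2 = e^(2πi·2/3). Since 3 ∤ 2, ζ ≠ 1.
Sum = Σ_{k=0}^{2} ζ^k = (ζ^3 - 1)/(ζ - 1) = (ω^{2·3} - 1)/(ζ - 1) = (1 - 1)/(ζ - 1) = 0


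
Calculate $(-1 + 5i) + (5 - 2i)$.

(-1 + 5) + (5 + (-2))i = 4 + 3i


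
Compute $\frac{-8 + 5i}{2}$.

Divisor is real, so divide each part by 2:
= -4 + (5/2)i


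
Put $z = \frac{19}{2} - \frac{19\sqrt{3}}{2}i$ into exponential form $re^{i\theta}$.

r = |z| = sqrt((19/2)^2 + (-19*sqrt(3)/2)^2) = sqrt(361/4 + 1083/4) = sqrt(361) = 19
θ = arctan(b/a) = arctan(-16.4545/9.5) (quadrant-adjusted) = -60° = -π/3
z = 19e^(-i*π/3)


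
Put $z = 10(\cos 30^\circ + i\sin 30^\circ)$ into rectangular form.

a = r cos θ = 10 * sqrt(3)/2 = 5*sqrt(3)
b = r sin θ = 10 * 1/2 = 5
z = 5*sqrt(3) + 5i


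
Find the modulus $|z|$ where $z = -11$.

|z| = sqrt(a^2 + b^2) = sqrt((-11)^2 + 0^2) = sqrt(121) = 11


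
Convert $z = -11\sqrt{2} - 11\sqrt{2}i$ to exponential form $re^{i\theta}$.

r = |z| = sqrt((-11*sqrt(2))^2 + (-11*sqrt(2))^2) = sqrt(242 + 242) = sqrt(484) = 22
θ = arctan(b/a) = arctan(-15.5563/-15.5563) (quadrant-adjusted) = -135° = -3π/4
z = 22e^(-i*3π/4)


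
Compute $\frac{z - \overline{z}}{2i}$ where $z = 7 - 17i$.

z - conjugate(z) = 2bi
(z - conjugate(z))/(2i) = 2bi/(2i) = b = -17


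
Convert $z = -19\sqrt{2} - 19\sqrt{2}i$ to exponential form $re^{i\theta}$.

r = |z| = sqrt((-19*sqrt(2))^2 + (-19*sqrt(2))^2) = sqrt(722 + 722) = sqrt(1444) = 38
θ = arctan(b/a) = arctan(-26.8701/-26.8701) (quadrant-adjusted) = 225° = 5π/4
z = 38e^(i*5π/4)


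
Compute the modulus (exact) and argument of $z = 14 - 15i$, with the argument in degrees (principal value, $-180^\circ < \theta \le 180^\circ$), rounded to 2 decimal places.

|z| = sqrt(14^2 + (-15)^2) = sqrt(421)
arg(z) = arctan(b/a) = arctan(-15/14) (quadrant-adjusted) = -46.97°


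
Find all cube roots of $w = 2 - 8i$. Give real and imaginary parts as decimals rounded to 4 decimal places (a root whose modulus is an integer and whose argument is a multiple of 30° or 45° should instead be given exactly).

|w| = sqrt(68) ≈ 8.246211, arg(w) ≈ 284.036243°
Root modulus = sqrt(68)^(1/3) ≈ 2.020311
Root arguments: θ_k = (arg(w) + 360°k)/3 for k = 0, 1, ..., 2
Compute each root as (root modulus)(cos θ_k + i sin θ_k) using full-precision intermediates, then round to 4 decimal places.
Roots: -0.1648 + 2.0136i, -1.6614 - 1.1495i, 1.8262 - 0.8641i


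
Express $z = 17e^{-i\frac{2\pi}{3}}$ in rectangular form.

a = r cos θ = 17 * -1/2 = -17/2
b = r sin θ = 17 * -sqrt(3)/2 = -17*sqrt(3)/2
z = -17/2 - (17*sqrt(3)/2)i


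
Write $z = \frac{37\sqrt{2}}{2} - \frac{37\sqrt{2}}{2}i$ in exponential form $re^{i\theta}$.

r = |z| = sqrt((37*sqrt(2)/2)^2 + (-37*sqrt(2)/2)^2) = sqrt(1369/2 + 1369/2) = sqrt(1369) = 37
θ = arctan(b/a) = arctan(-26.163/26.163) (quadrant-adjusted) = -45° = -π/4
z = 37e^(-i*π/4)


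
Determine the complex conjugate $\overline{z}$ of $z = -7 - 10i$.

If z = a + bi, then conjugate(z) = a - bi
conjugate(-7 - 10i) = -7 + 10i


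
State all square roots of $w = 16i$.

|w| = 16, arg(w) = 90°
Root modulus = 16^(1/2) = 4
Root arguments: θ_k = (90° + 360°k)/2 for k = 0, 1, ..., 1
Roots: 2*sqrt(2) + 2*sqrt(2)i, -2*sqrt(2) - 2*sqrt(2)i


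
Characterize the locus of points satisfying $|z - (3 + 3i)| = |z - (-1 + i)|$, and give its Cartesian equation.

|z - z1| = |z - z2| means z is equidistant from z1 and z2,
i.e. the perpendicular bisector of the segment from (3, 3) to (-1, 1) (midpoint (1, 2)).
With z = x + yi, square both sides:
(x - 3)^2 + (y - 3)^2 = (x - (-1))^2 + (y - 1)^2
The x^2 and y^2 terms cancel: -8x + (-4)y = 2 - 18 = -16
Simplify: 2x + y = 4
Locus: Perpendicular bisector of the segment from (3, 3) to (-1, 1): the line 2x + y = 4


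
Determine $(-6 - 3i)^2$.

(a + bi)^2 = a^2 - b^2 + 2abi
= (-6)^2 - (-3)^2 + 2*(-6)*(-3)i
= 27 + 36i


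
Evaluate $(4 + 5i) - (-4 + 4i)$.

(4 - (-4)) + (5 - 4)i = 8 + i


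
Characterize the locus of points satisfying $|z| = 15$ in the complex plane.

|z| = 15 means sqrt(x^2 + y^2) = 15
This is a circle of radius 15 centered at the origin


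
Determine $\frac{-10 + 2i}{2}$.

Divisor is real, so divide each part by 2:
= -5 + i


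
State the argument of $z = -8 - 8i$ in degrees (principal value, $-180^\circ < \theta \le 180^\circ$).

θ = arctan(b/a) = arctan(-8/-8) (quadrant-adjusted) = -135°


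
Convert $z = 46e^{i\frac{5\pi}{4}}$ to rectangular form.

a = r cos θ = 46 * -sqrt(2)/2 = -23*sqrt(2)
b = r sin θ = 46 * -sqrt(2)/2 = -23*sqrt(2)
z = -23*sqrt(2) - 23*sqrt(2)i


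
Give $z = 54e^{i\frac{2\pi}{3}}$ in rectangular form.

a = r cos θ = 54 * -1/2 = -27
b = r sin θ = 54 * sqrt(3)/2 = 27*sqrt(3)
z = -27 + 27*sqrt(3)i


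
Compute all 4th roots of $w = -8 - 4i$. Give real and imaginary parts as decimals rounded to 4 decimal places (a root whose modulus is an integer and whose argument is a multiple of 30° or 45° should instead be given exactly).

|w| = sqrt(80) ≈ 8.944272, arg(w) ≈ 206.565051°
Root modulus = sqrt(80)^(1/4) ≈ 1.729363
Root arguments: θ_k = (arg(w) + 360°k)/4 for k = 0, 1, ..., 3
Compute each root as (root modulus)(cos θ_k + i sin θ_k) using full-precision intermediates, then round to 4 decimal places.
Roots: 1.0732 + 1.3561i, -1.3561 + 1.0732i, -1.0732 - 1.3561i, 1.3561 - 1.0732i


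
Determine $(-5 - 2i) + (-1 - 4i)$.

(-5 + (-1)) + (-2 + (-4))i = -6 - 6i


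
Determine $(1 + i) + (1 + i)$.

(1 + 1) + (1 + 1)i = 2 + 2i


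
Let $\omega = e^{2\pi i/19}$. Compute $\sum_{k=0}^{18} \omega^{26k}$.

Let ζ = ω^26 = e^(2πi·26/19). Since 19 ∤ 26, ζ ≠ 1.
Sum = Σ_{k=0}^{18} ζ^k = (ζ^19 - 1)/(ζ - 1) = (ω^{26·19} - 1)/(ζ - 1) = (1 - 1)/(ζ - 1) = 0


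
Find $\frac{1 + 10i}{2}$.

Divisor is real, so divide each part by 2:
= 1/2 + 5i


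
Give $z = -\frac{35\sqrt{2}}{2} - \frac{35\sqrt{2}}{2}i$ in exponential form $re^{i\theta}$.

r = |z| = sqrt((-35*sqrt(2)/2)^2 + (-35*sqrt(2)/2)^2) = sqrt(1225/2 + 1225/2) = sqrt(1225) = 35
θ = arctan(b/a) = arctan(-24.7487/-24.7487) (quadrant-adjusted) = 225° = 5π/4
z = 35e^(i*5π/4)


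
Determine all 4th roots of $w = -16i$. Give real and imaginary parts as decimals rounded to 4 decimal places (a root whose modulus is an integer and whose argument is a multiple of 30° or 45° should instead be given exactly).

|w| = 16, arg(w) = 270°
Root modulus = 16^(1/4) = 2
Root arguments: θ_k = (270° + 360°k)/4 for k = 0, 1, ..., 3
Compute each root as (root modulus)(cos θ_k + i sin θ_k) using full-precision intermediates, then round to 4 decimal places.
Roots: 0.7654 + 1.8478i, -1.8478 + 0.7654i, -0.7654 - 1.8478i, 1.8478 - 0.7654i


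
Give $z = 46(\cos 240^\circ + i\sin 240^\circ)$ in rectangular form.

a = r cos θ = 46 * -1/2 = -23
b = r sin θ = 46 * -sqrt(3)/2 = -23*sqrt(3)
z = -23 - 23*sqrt(3)i


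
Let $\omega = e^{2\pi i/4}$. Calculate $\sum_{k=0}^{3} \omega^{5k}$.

Let ζ = ω^5 = e^(2πi·5/4). Since 4 ∤ 5, ζ ≠ 1.
Sum = Σ_{k=0}^{3} ζ^k = (ζ^4 - 1)/(ζ - 1) = (ω^{5·4} - 1)/(ζ - 1) = (1 - 1)/(ζ - 1) = 0


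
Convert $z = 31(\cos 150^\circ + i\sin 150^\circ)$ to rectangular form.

a = r cos θ = 31 * -sqrt(3)/2 = -31*sqrt(3)/2
b = r sin θ = 31 * 1/2 = 31/2
z = -31*sqrt(3)/2 + (31/2)i


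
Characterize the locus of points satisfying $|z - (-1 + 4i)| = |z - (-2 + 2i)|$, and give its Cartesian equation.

|z - z1| = |z - z2| means z is equidistant from z1 and z2,
i.e. the perpendicular bisector of the segment from (-1, 4) to (-2, 2) (midpoint (-3/2, 3)).
With z = x + yi, square both sides:
(x - (-1))^2 + (y - 4)^2 = (x - (-2))^2 + (y - 2)^2
The x^2 and y^2 terms cancel: -2x + (-4)y = 8 - 17 = -9
Simplify: 2x + 4y = 9
Locus: Perpendicular bisector of the segment from (-1, 4) to (-2, 2): the line 2x + 4y = 9


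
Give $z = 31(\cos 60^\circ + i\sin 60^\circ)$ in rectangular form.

a = r cos θ = 31 * 1/2 = 31/2
b = r sin θ = 31 * sqrt(3)/2 = 31*sqrt(3)/2
z = 31/2 + (31*sqrt(3)/2)i


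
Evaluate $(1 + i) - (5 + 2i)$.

(1 - 5) + (1 - 2)i = -4 - i


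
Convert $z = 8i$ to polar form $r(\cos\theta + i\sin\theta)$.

r = |z| = sqrt(a^2 + b^2) = sqrt((0)^2 + (8)^2) = sqrt(0 + 64) = sqrt(64) = 8
a = 0 and b > 0, so z lies on the positive imaginary axis: θ = 90°
z = 8(cos 90° + i sin 90°)


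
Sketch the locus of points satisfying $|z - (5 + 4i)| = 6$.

|z - z0| = r describes a circle centered at z0 with radius r
Here z0 = 5 + 4i and r = 6
Locus: Circle centered at (5, 4) with radius 6


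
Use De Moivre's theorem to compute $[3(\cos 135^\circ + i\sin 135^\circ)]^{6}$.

By De Moivre: z^n = r^n(cos(nθ) + i sin(nθ))
= 3^6(cos(6*135°) + i sin(6*135°))
= 729(cos 90° + i sin 90°)
= 729i


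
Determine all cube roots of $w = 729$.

|w| = 729, arg(w) = 0°
Root modulus = 729^(1/3) = 9
Root arguments: θ_k = (0° + 360°k)/3 for k = 0, 1, ..., 2
Roots: 9, -9/2 + (9*sqrt(3)/2)i, -9/2 - (9*sqrt(3)/2)i


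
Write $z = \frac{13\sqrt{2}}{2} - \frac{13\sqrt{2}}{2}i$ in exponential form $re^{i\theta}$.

r = |z| = sqrt((13*sqrt(2)/2)^2 + (-13*sqrt(2)/2)^2) = sqrt(169/2 + 169/2) = sqrt(169) = 13
θ = arctan(b/a) = arctan(-9.1924/9.1924) (quadrant-adjusted) = -45° = -π/4
z = 13e^(-i*π/4)


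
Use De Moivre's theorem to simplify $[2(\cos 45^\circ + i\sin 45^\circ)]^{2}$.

By De Moivre: z^n = r^n(cos(nθ) + i sin(nθ))
= 2^2(cos(2*45°) + i sin(2*45°))
= 4(cos 90° + i sin 90°)
= 4i


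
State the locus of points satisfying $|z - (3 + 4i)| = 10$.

|z - z0| = r describes a circle centered at z0 with radius r
Here z0 = 3 + 4i and r = 10
Locus: Circle centered at (3, 4) with radius 10


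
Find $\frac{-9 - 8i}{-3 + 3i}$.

Multiply numerator and denominator by conjugate (-3 - 3i):
= (-9 - 8i)(-3 - 3i) / ((-3)^2 + 3^2)
= (3 + 51i) / 18
Divide through by 3: (1 + 17i) / 6
= 1/6 + (17/6)i


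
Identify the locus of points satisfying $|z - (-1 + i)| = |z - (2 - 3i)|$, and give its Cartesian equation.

|z - z1| = |z - z2| means z is equidistant from z1 and z2,
i.e. the perpendicular bisector of the segment from (-1, 1) to (2, -3) (midpoint (1/2, -1)).
With z = x + yi, square both sides:
(x - (-1))^2 + (y - 1)^2 = (x - 2)^2 + (y - (-3))^2
The x^2 and y^2 terms cancel: 6x + (-8)y = 13 - 2 = 11
Simplify: 6x - 8y = 11
Locus: Perpendicular bisector of the segment from (-1, 1) to (2, -3): the line 6x - 8y = 11


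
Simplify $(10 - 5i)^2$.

(a + bi)^2 = a^2 - b^2 + 2abi
= 10^2 - (-5)^2 + 2*10*(-5)i
= 75 - 100i


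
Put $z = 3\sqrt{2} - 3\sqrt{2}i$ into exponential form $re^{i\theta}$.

r = |z| = sqrt((3*sqrt(2))^2 + (-3*sqrt(2))^2) = sqrt(18 + 18) = sqrt(36) = 6
θ = arctan(b/a) = arctan(-4.2426/4.2426) (quadrant-adjusted) = -45° = -π/4
z = 6e^(-i*π/4)


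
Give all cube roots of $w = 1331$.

|w| = 1331, arg(w) = 0°
Root modulus = 1331^(1/3) = 11
Root arguments: θ_k = (0° + 360°k)/3 for k = 0, 1, ..., 2
Roots: 11, -11/2 + (11*sqrt(3)/2)i, -11/2 - (11*sqrt(3)/2)i


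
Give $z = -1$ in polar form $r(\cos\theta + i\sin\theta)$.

r = |z| = sqrt(a^2 + b^2) = sqrt((-1)^2 + (0)^2) = sqrt(1 + 0) = sqrt(1) = 1
b = 0 and a < 0, so z lies on the negative real axis: θ = 180°
z = 1(cos 180° + i sin 180°)


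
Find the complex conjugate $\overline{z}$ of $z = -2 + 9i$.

If z = a + bi, then conjugate(z) = a - bi
conjugate(-2 + 9i) = -2 - 9i


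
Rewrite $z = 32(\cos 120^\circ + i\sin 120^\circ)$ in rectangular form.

a = r cos θ = 32 * -1/2 = -16
b = r sin θ = 32 * sqrt(3)/2 = 16*sqrt(3)
z = -16 + 16*sqrt(3)i


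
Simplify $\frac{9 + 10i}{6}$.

Divisor is real, so divide each part by 6:
= 3/2 + (5/3)i


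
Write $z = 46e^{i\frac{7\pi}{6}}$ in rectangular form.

a = r cos θ = 46 * -sqrt(3)/2 = -23*sqrt(3)
b = r sin θ = 46 * -1/2 = -23
z = -23*sqrt(3) - 23i


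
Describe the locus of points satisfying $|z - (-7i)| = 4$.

|z - z0| = r describes a circle centered at z0 with radius r
Here z0 = -7i and r = 4
Locus: Circle centered at (0, -7) with radius 4


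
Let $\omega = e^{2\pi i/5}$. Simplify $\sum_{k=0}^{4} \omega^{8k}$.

Let ζ = ω^8 = e^(2πi·8/5). Since 5 ∤ 8, ζ ≠ 1.
Sum = Σ_{k=0}^{4} ζ^k = (ζ^5 - 1)/(ζ - 1) = (ω^{8·5} - 1)/(ζ - 1) = (1 - 1)/(ζ - 1) = 0


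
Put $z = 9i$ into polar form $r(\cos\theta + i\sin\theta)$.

r = |z| = sqrt(a^2 + b^2) = sqrt((0)^2 + (9)^2) = sqrt(0 + 81) = sqrt(81) = 9
a = 0 and b > 0, so z lies on the positive imaginary axis: θ = 90°
z = 9(cos 90° + i sin 90°)


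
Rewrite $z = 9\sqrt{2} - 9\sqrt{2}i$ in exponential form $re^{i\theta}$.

r = |z| = sqrt((9*sqrt(2))^2 + (-9*sqrt(2))^2) = sqrt(162 + 162) = sqrt(324) = 18
θ = arctan(b/a) = arctan(-12.7279/12.7279) (quadrant-adjusted) = -45° = -π/4
z = 18e^(-i*π/4)


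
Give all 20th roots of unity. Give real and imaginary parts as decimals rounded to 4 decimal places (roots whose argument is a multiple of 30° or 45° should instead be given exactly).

ω_k = e^(2πik/20) = cos(2πk/20) + i sin(2πk/20) for k = 0, 1, ..., 19
Roots: 1, 0.9511 + 0.3090i, 0.8090 + 0.5878i, 0.5878 + 0.8090i, 0.3090 + 0.9511i, i, -0.3090 + 0.9511i, -0.5878 + 0.8090i, -0.8090 + 0.5878i, -0.9511 + 0.3090i, -1, -0.9511 - 0.3090i, -0.8090 - 0.5878i, -0.5878 - 0.8090i, -0.3090 - 0.9511i, -i, 0.3090 - 0.9511i, 0.5878 - 0.8090i, 0.8090 - 0.5878i, 0.9511 - 0.3090i


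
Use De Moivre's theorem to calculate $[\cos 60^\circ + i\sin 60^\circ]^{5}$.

By De Moivre: z^n = r^n(cos(nθ) + i sin(nθ))
= 1^5(cos(5*60°) + i sin(5*60°))
= 1(cos 300° + i sin 300°)
= 1/2 - (sqrt(3)/2)i


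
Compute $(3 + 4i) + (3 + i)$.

(3 + 3) + (4 + 1)i = 6 + 5i


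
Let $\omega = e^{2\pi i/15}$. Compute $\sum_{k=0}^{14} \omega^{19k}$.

Let ζ = ω^19 = e^(2πi·19/15). Since 15 ∤ 19, ζ ≠ 1.
Sum = Σ_{k=0}^{14} ζ^k = (ζ^15 - 1)/(ζ - 1) = (ω^{19·15} - 1)/(ζ - 1) = (1 - 1)/(ζ - 1) = 0


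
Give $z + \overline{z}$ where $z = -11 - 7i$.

z + conjugate(z) = (a + bi) + (a - bi) = 2a
= 2 * (-11) = -22


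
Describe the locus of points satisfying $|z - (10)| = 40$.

|z - z0| = r describes a circle centered at z0 with radius r
Here z0 = 10 and r = 40
Locus: Circle centered at (10, 0) with radius 40


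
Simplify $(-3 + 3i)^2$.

(a + bi)^2 = a^2 - b^2 + 2abi
= (-3)^2 - 3^2 + 2*(-3)*3i
= -18i


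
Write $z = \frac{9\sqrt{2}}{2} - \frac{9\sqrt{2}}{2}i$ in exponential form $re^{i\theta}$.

r = |z| = sqrt((9*sqrt(2)/2)^2 + (-9*sqrt(2)/2)^2) = sqrt(81/2 + 81/2) = sqrt(81) = 9
θ = arctan(b/a) = arctan(-6.364/6.364) (quadrant-adjusted) = -45° = -π/4
z = 9e^(-i*π/4)


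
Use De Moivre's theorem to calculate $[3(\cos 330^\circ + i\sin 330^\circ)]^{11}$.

By De Moivre: z^n = r^n(cos(nθ) + i sin(nθ))
= 3^11(cos(11*330°) + i sin(11*330°))
= 177147(cos 30° + i sin 30°)
= 177147*sqrt(3)/2 + (177147/2)i


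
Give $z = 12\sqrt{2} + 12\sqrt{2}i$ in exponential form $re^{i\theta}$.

r = |z| = sqrt((12*sqrt(2))^2 + (12*sqrt(2))^2) = sqrt(288 + 288) = sqrt(576) = 24
θ = arctan(b/a) = arctan(16.9706/16.9706) (quadrant-adjusted) = 45° = π/4
z = 24e^(i*π/4)


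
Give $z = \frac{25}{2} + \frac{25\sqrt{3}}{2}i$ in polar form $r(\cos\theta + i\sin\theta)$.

r = |z| = sqrt(a^2 + b^2) = sqrt((25/2)^2 + (25*sqrt(3)/2)^2) = sqrt(625/4 + 1875/4) = sqrt(625) = 25
θ = arctan(b/a) = arctan(21.6506/12.5) (quadrant-adjusted) = 60°
z = 25(cos 60° + i sin 60°)


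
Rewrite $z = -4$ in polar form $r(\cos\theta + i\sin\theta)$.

r = |z| = sqrt(a^2 + b^2) = sqrt((-4)^2 + (0)^2) = sqrt(16 + 0) = sqrt(16) = 4
b = 0 and a < 0, so z lies on the negative real axis: θ = 180°
z = 4(cos 180° + i sin 180°)


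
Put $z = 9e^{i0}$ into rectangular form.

a = r cos θ = 9 * 1 = 9
b = r sin θ = 9 * 0 = 0
z = 9


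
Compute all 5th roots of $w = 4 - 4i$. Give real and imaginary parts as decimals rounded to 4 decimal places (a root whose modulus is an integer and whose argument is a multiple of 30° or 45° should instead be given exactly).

|w| = sqrt(32) ≈ 5.656854, arg(w) = 315°
Root modulus = sqrt(32)^(1/5) ≈ 1.414214
Root arguments: θ_k = (315° + 360°k)/5 for k = 0, 1, ..., 4
Compute each root as (root modulus)(cos θ_k + i sin θ_k) using full-precision intermediates, then round to 4 decimal places.
Roots: 0.6420 + 1.2601i, -1.0000 + 1.0000i, -1.2601 - 0.6420i, 0.2212 - 1.3968i, 1.3968 - 0.2212i


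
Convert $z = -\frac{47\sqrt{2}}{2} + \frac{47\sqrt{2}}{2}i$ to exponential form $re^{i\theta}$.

r = |z| = sqrt((-47*sqrt(2)/2)^2 + (47*sqrt(2)/2)^2) = sqrt(2209/2 + 2209/2) = sqrt(2209) = 47
θ = arctan(b/a) = arctan(33.234/-33.234) (quadrant-adjusted) = 135° = 3π/4
z = 47e^(i*3π/4)


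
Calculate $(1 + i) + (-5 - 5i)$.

(1 + (-5)) + (1 + (-5))i = -4 - 4i


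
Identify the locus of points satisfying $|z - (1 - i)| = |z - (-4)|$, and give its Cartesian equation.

|z - z1| = |z - z2| means z is equidistant from z1 and z2,
i.e. the perpendicular bisector of the segment from (1, -1) to (-4, 0) (midpoint (-3/2, -1/2)).
With z = x + yi, square both sides:
(x - 1)^2 + (y - (-1))^2 = (x - (-4))^2 + (y - 0)^2
The x^2 and y^2 terms cancel: -10x + 2y = 16 - 2 = 14
Simplify: 5x - y = -7
Locus: Perpendicular bisector of the segment from (1, -1) to (-4, 0): the line 5x - y = -7


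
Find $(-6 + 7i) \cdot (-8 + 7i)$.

(a1*a2 - b1*b2) + (a1*b2 + b1*a2)i
= (48 - 49) + (-42 + (-56))i
= -1 - 98i


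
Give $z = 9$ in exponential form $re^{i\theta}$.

r = |z| = sqrt((9)^2 + (0)^2) = sqrt(81 + 0) = sqrt(81) = 9
b = 0 and a > 0, so z lies on the positive real axis: θ = 0
z = 9e^(i*0) = 9


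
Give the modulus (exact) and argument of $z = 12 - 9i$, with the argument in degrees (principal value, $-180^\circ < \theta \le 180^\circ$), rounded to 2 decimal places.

|z| = sqrt(12^2 + (-9)^2) = 15
arg(z) = arctan(b/a) = arctan(-9/12) (quadrant-adjusted) = -36.87°


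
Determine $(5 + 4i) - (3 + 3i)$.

(5 - 3) + (4 - 3)i = 2 + i


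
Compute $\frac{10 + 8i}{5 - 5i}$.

Multiply numerator and denominator by conjugate (5 + 5i):
= (10 + 8i)(5 + 5i) / (5^2 + (-5)^2)
= (10 + 90i) / 50
Divide through by 10: (1 + 9i) / 5
= 1/5 + (9/5)i


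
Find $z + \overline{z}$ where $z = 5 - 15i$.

z + conjugate(z) = (a + bi) + (a - bi) = 2a
= 2 * 5 = 10


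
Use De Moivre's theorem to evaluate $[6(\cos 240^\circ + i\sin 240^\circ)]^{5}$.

By De Moivre: z^n = r^n(cos(nθ) + i sin(nθ))
= 6^5(cos(5*240°) + i sin(5*240°))
= 7776(cos 120° + i sin 120°)
= -3888 + 3888*sqrt(3)i


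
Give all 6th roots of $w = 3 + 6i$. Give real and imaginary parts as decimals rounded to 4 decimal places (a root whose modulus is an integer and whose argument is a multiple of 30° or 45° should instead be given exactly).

|w| = sqrt(45) ≈ 6.708204, arg(w) ≈ 63.434949°
Root modulus = sqrt(45)^(1/6) ≈ 1.373307
Root arguments: θ_k = (arg(w) + 360°k)/6 for k = 0, 1, ..., 5
Compute each root as (root modulus)(cos θ_k + i sin θ_k) using full-precision intermediates, then round to 4 decimal places.
Roots: 1.3500 + 0.2520i, 0.4568 + 1.2951i, -0.8932 + 1.0431i, -1.3500 - 0.2520i, -0.4568 - 1.2951i, 0.8932 - 1.0431i


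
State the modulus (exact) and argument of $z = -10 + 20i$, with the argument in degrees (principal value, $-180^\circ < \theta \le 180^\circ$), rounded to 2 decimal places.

|z| = sqrt((-10)^2 + 20^2) = sqrt(500)
arg(z) = arctan(b/a) = arctan(20/-10) (quadrant-adjusted) = 116.57°
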